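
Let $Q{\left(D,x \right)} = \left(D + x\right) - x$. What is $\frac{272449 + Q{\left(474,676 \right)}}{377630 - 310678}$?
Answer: $\frac{272923}{66952} \approx 4.0764$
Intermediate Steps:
$Q{\left(D,x \right)} = D$
$\frac{272449 + Q{\left(474,676 \right)}}{377630 - 310678} = \frac{272449 + 474}{377630 - 310678} = \frac{272923}{377630 - 310678} = \frac{272923}{66952}$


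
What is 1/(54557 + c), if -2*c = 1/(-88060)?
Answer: 176120/9608578841 ≈ 1.8329e-5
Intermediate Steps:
c = 1/176120 (c = -½/(-88060) = -½*(-1/88060) = 1/176120 ≈ 5.6779e-6)
1/(54557 + c) = 1/(54557 + 1/176120) = 1/(9608578841/176120) = 176120/9608578841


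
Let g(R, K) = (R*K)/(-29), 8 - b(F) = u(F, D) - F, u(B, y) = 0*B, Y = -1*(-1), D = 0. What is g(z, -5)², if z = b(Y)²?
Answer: 164025/841 ≈ 195.04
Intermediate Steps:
Y = 1
u(B, y) = 0
b(F) = 8 + F (b(F) = 8 - (0 - F) = 8 - (-1)*F = 8 + F)
z = 81 (z = (8 + 1)² = 9² = 81)
g(R, K) = -K*R/29 (g(R, K) = (K*R)*(-1/29) = -K*R/29)
g(z, -5)² = (-1/29*(-5)*81)² = (405/29)² = 164025/841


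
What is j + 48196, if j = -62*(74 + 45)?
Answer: 40818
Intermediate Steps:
j = -7378 (j = -62*119 = -7378)
j + 48196 = -7378 + 48196 = 40818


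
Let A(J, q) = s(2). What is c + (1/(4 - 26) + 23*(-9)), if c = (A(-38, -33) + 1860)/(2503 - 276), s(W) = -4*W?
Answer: -10103241/48994 ≈ -206.21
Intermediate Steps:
A(J, q) = -8 (A(J, q) = -4*2 = -8)
c = 1852/2227 (c = (-8 + 1860)/(2503 - 276) = 1852/2227 ≈ 0.83161)
c + (1/(4 - 26) + 23*(-9)) = 1852/2227 + (1/(4 - 26) + 23*(-9)) = 1852/2227 + (1/(-22) - 207) = 1852/2227 + (-1/22 - 207) = 1852/2227 - 4555/22 = -10103241/48994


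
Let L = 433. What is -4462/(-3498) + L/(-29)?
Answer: -692618/50721 ≈ -13.655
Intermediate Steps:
-4462/(-3498) + L/(-29) = -4462/(-3498) + 433/(-29) = -4462*(-1/3498) + 433*(-1/29) = 2231/1749 - 433/29 = -692618/50721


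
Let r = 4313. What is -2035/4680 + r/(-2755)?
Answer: -271487/135720 ≈ -2.0003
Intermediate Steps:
-2035/4680 + r/(-2755) = -2035/4680 + 4313/(-2755) = -2035*1/4680 + 4313*(-1/2755) = -407/936 - 227/145 = -271487/135720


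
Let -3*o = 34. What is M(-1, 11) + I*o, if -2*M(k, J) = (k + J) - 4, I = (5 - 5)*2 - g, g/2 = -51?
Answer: -1159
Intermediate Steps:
o = -34/3 (o = -⅓*34 = -34/3 ≈ -11.333)
g = -102 (g = 2*(-51) = -102)
I = 102 (I = (5 - 5)*2 - 1*(-102) = 0*2 + 102 = 0 + 102 = 102)
M(k, J) = 2 - J/2 - k/2 (M(k, J) = -((k + J) - 4)/2 = -((J + k) - 4)/2 = -(-4 + J + k)/2 = 2 - J/2 - k/2)
M(-1, 11) + I*o = (2 - ½*11 - ½*(-1)) + 102*(-34/3) = (2 - 11/2 + ½) - 1156 = -3 - 1156 = -1159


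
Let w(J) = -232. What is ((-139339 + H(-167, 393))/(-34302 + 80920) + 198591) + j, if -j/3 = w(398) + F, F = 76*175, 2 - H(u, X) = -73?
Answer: 3715081951/23309 ≈ 1.5938e+5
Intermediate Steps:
H(u, X) = 75 (H(u, X) = 2 - 1*(-73) = 2 + 73 = 75)
F = 13300
j = -39204 (j = -3*(-232 + 13300) = -3*13068 = -39204)
((-139339 + H(-167, 393))/(-34302 + 80920) + 198591) + j = ((-139339 + 75)/(-34302 + 80920) + 198591) - 39204 = (-139264/46618 + 198591) - 39204 = (-139264*1/46618 + 198591) - 39204 = (-69632/23309 + 198591) - 39204 = 4628887987/23309 - 39204 = 3715081951/23309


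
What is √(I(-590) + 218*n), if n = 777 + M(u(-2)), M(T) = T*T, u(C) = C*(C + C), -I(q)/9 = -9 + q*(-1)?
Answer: √178109 ≈ 422.03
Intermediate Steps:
I(q) = 81 + 9*q (I(q) = -9*(-9 + q*(-1)) = -9*(-9 - q) = 81 + 9*q)
u(C) = 2*C² (u(C) = C*(2*C) = 2*C²)
M(T) = T²
n = 841 (n = 777 + (2*(-2)²)² = 777 + (2*4)² = 777 + 8² = 777 + 64 = 841)
√(I(-590) + 218*n) = √((81 + 9*(-590)) + 218*841) = √((81 - 5310) + 183338) = √(-5229 + 183338) = √178109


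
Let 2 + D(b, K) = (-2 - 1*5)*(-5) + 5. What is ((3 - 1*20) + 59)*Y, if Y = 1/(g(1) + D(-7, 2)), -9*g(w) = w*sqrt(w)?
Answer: 378/341 ≈ 1.1085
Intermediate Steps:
g(w) = -w**(3/2)/9 (g(w) = -w*sqrt(w)/9 = -w**(3/2)/9)
D(b, K) = 38 (D(b, K) = -2 + ((-2 - 1*5)*(-5) + 5) = -2 + ((-2 - 5)*(-5) + 5) = -2 + (-7*(-5) + 5) = -2 + (35 + 5) = -2 + 40 = 38)
Y = 9/341 (Y = 1/(-1**(3/2)/9 + 38) = 1/(-1/9*1 + 38) = 1/(-1/9 + 38) = 1/(341/9) = 9/341 ≈ 0.026393)
((3 - 1*20) + 59)*Y = ((3 - 1*20) + 59)*(9/341) = ((3 - 20) + 59)*(9/341) = (-17 + 59)*(9/341) = 42*(9/341) = 378/341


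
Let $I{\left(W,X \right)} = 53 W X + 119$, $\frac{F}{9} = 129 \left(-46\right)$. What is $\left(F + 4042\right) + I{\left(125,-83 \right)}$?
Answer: $-599120$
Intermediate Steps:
$F = -53406$ ($F = 9 \cdot 129 \left(-46\right) = 9 \left(-5934\right) = -53406$)
$I{\left(W,X \right)} = 119 + 53 W X$ ($I{\left(W,X \right)} = 53 W X + 119 = 119 + 53 W X$)
$\left(F + 4042\right) + I{\left(125,-83 \right)} = \left(-53406 + 4042\right) + \left(119 + 53 \cdot 125 \left(-83\right)\right) = -49364 + \left(119 - 549875\right) = -49364 - 549756 = -599120$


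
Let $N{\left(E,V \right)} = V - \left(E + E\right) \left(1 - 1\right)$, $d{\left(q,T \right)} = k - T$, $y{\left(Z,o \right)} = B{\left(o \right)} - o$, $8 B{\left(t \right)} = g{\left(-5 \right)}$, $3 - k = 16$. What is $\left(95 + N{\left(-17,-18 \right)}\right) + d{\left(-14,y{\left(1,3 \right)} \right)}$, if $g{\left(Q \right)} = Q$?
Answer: $\frac{541}{8} \approx 67.625$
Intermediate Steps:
$k = -13$ ($k = 3 - 16 = -13$)
$B{\left(t \right)} = - \frac{5}{8}$ ($B{\left(t \right)} = \frac{1}{8} \left(-5\right) = - \frac{5}{8}$)
$y{\left(Z,o \right)} = - \frac{5}{8} - o$
$d{\left(q,T \right)} = -13 - T$
$N{\left(E,V \right)} = V$ ($N{\left(E,V \right)} = V - 2 E 0 = V - 0 = V + 0 = V$)
$\left(95 + N{\left(-17,-18 \right)}\right) + d{\left(-14,y{\left(1,3 \right)} \right)} = \left(95 - 18\right) - \left(\frac{99}{8} - 3\right) = 77 - \frac{75}{8} = \frac{541}{8}$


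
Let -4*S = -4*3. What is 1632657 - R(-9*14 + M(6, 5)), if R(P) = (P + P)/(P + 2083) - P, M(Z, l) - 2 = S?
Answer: 1601517937/981 ≈ 1.6325e+6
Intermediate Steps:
S = 3 (S = -(-1)*3 = -¼*(-12) = 3)
M(Z, l) = 5 (M(Z, l) = 2 + 3 = 5)
R(P) = -P + 2*P/(2083 + P) (R(P) = (2*P)/(2083 + P) - P = 2*P/(2083 + P) - P = -P + 2*P/(2083 + P))
1632657 - R(-9*14 + M(6, 5)) = 1632657 - (-1)*(-9*14 + 5)*(2081 + (-9*14 + 5))/(2083 + (-9*14 + 5)) = 1632657 - (-1)*(-126 + 5)*(2081 + (-126 + 5))/(2083 + (-126 + 5)) = 1632657 - (-1)*(-121)*(2081 - 121)/(2083 - 121) = 1632657 - (-1)*(-121)*1960/1962 = 1632657 - 1*118580/981 = 1632657 - 118580/981 = 1601517937/981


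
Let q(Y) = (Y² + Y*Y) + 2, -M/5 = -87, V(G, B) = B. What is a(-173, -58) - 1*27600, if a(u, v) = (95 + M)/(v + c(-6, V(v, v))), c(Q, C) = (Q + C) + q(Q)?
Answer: -662665/24 ≈ -27611.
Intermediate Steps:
M = 435 (M = -5*(-87) = 435)
q(Y) = 2 + 2*Y² (q(Y) = (Y² + Y²) + 2 = 2*Y² + 2 = 2 + 2*Y²)
c(Q, C) = 2 + C + Q + 2*Q² (c(Q, C) = (Q + C) + (2 + 2*Q²) = (C + Q) + (2 + 2*Q²) = 2 + C + Q + 2*Q²)
a(u, v) = 530/(68 + 2*v) (a(u, v) = (95 + 435)/(v + (2 + v - 6 + 2*(-6)²)) = 530/(v + (2 + v - 6 + 2*36)) = 530/(v + (2 + v - 6 + 72)) = 530/(v + (68 + v)) = 530/(68 + 2*v))
a(-173, -58) - 1*27600 = 265/(34 - 58) - 1*27600 = 265/(-24) - 27600 = 265*(-1/24) - 27600 = -265/24 - 27600 = -662665/24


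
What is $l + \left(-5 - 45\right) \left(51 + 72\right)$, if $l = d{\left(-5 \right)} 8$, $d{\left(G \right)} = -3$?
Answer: $-6174$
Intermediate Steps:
$l = -24$ ($l = \left(-3\right) 8 = -24$)
$l + \left(-5 - 45\right) \left(51 + 72\right) = -24 + \left(-5 - 45\right) \left(51 + 72\right) = -24 - 6150 = -6174$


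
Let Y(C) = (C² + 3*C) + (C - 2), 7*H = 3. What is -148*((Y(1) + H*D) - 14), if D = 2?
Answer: 10508/7 ≈ 1501.1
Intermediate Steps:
H = 3/7 (H = (⅐)*3 = 3/7 ≈ 0.42857)
Y(C) = -2 + C² + 4*C (Y(C) = (C² + 3*C) + (-2 + C) = -2 + C² + 4*C)
-148*((Y(1) + H*D) - 14) = -148*(((-2 + 1² + 4*1) + (3/7)*2) - 14) = -148*(((-2 + 1 + 4) + 6/7) - 14) = -148*((3 + 6/7) - 14) = -148*(27/7 - 14) = -148*(-71/7) = 10508/7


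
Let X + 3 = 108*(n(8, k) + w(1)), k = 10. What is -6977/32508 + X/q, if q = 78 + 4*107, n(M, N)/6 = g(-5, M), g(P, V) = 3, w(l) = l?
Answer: 31539265/8224524 ≈ 3.8348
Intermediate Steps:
n(M, N) = 18 (n(M, N) = 6*3 = 18)
q = 506 (q = 78 + 428 = 506)
X = 2049 (X = -3 + 108*(18 + 1) = -3 + 108*19 = -3 + 2052 = 2049)
-6977/32508 + X/q = -6977/32508 + 2049/506 = 31539265/8224524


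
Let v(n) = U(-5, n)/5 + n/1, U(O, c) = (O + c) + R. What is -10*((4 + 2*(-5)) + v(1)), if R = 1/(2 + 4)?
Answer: 173/3 ≈ 57.667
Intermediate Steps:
R = ⅙ (R = 1/6 = ⅙ ≈ 0.16667)
U(O, c) = ⅙ + O + c (U(O, c) = (O + c) + ⅙ = ⅙ + O + c)
v(n) = -29/30 + 6*n/5 (v(n) = (⅙ - 5 + n)/5 + n/1 = (-29/6 + n)*(⅕) + n*1 = (-29/30 + n/5) + n = -29/30 + 6*n/5)
-10*((4 + 2*(-5)) + v(1)) = -10*((4 + 2*(-5)) + (-29/30 + (6/5)*1)) = -10*((4 - 10) + (-29/30 + 6/5)) = -10*(-6 + 7/30) = -10*(-173/30) = 173/3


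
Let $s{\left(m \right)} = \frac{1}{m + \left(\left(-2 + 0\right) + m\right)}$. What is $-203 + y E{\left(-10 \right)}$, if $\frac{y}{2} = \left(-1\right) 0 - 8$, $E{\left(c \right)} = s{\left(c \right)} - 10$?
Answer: $- \frac{465}{11} \approx -42.273$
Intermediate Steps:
$s{\left(m \right)} = \frac{1}{-2 + 2 m}$ ($s{\left(m \right)} = \frac{1}{m + \left(-2 + m\right)} = \frac{1}{-2 + 2 m}$)
$E{\left(c \right)} = -10 + \frac{1}{2 \left(-1 + c\right)}$ ($E{\left(c \right)} = \frac{1}{2 \left(-1 + c\right)} - 10 = -10 + \frac{1}{2 \left(-1 + c\right)}$)
$y = -16$ ($y = 2 \left(\left(-1\right) 0 - 8\right) = 2 \left(0 - 8\right) = 2 \left(-8\right) = -16$)
$-203 + y E{\left(-10 \right)} = -203 - 16 \frac{21 - -200}{2 \left(-1 - 10\right)} = -203 - 16 \frac{21 + 200}{2 \left(-11\right)} = -203 - 16 \cdot \frac{1}{2} \left(- \frac{1}{11}\right) 221 = -203 - - \frac{1768}{11} = -203 + \frac{1768}{11} = - \frac{465}{11}$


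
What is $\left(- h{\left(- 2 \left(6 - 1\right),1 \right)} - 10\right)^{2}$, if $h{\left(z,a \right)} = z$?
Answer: $0$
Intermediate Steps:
$\left(- h{\left(- 2 \left(6 - 1\right),1 \right)} - 10\right)^{2} = \left(- \left(-2\right) \left(6 - 1\right) - 10\right)^{2} = \left(- \left(-2\right) 5 - 10\right)^{2} = \left(\left(-1\right) \left(-10\right) - 10\right)^{2} = \left(10 - 10\right)^{2} = 0^{2} = 0$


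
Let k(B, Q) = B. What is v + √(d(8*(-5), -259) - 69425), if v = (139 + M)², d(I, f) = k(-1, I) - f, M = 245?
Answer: 147456 + I*√69167 ≈ 1.4746e+5 + 263.0*I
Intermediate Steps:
d(I, f) = -1 - f
v = 147456 (v = (139 + 245)² = 384² = 147456)
v + √(d(8*(-5), -259) - 69425) = 147456 + √((-1 - 1*(-259)) - 69425) = 147456 + √((-1 + 259) - 69425) = 147456 + √(258 - 69425) = 147456 + √(-69167) = 147456 + I*√69167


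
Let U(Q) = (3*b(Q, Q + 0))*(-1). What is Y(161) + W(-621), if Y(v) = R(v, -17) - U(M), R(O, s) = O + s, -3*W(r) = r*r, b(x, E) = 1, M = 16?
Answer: -128400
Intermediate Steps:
W(r) = -r²/3 (W(r) = -r*r/3 = -r²/3)
U(Q) = -3 (U(Q) = (3*1)*(-1) = 3*(-1) = -3)
Y(v) = -14 + v (Y(v) = (v - 17) - 1*(-3) = (-17 + v) + 3 = -14 + v)
Y(161) + W(-621) = (-14 + 161) - ⅓*(-621)² = 147 - ⅓*385641 = 147 - 128547 = -128400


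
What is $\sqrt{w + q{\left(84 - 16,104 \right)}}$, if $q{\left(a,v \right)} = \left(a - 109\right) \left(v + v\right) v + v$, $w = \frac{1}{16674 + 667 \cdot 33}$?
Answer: $\frac{i \sqrt{1327134088925115}}{38685} \approx 941.71 i$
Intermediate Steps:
$w = \frac{1}{38685}$ ($w = \frac{1}{16674 + 22011} = \frac{1}{38685} \approx 2.585 \cdot 10^{-5}$)
$q{\left(a,v \right)} = v + 2 v^{2} \left(-109 + a\right)$ ($q{\left(a,v \right)} = \left(-109 + a\right) 2 v v + v = 2 v \left(-109 + a\right) v + v = 2 v^{2} \left(-109 + a\right) + v = v + 2 v^{2} \left(-109 + a\right)$)
$\sqrt{w + q{\left(84 - 16,104 \right)}} = \sqrt{\frac{1}{38685} + 104 \left(1 - 22672 + 2 \left(84 - 16\right) 104\right)} = \sqrt{\frac{1}{38685} + 104 \left(1 - 22672 + 2 \cdot 68 \cdot 104\right)} = \sqrt{\frac{1}{38685} + 104 \left(1 - 22672 + 14144\right)} = \sqrt{\frac{1}{38685} + 104 \left(-8527\right)} = \sqrt{\frac{1}{38685} - 886808} = \sqrt{- \frac{34306167479}{38685}} = \frac{i \sqrt{1327134088925115}}{38685}$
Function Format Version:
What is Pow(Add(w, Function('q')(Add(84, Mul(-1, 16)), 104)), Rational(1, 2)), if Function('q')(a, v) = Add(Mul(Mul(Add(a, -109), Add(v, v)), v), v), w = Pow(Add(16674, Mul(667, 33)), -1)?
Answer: Mul(Rational(1, 38685), I, Pow(1327134088925115, Rational(1, 2))) ≈ Mul(941.71, I)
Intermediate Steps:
w = Rational(1, 38685) (w = Pow(Add(16674, 22011), -1) = Pow(38685, -1) = Rational(1, 38685) ≈ 2.5850e-5)
Function('q')(a, v) = Add(v, Mul(2, Pow(v, 2), Add(-109, a))) (Function('q')(a, v) = Add(Mul(Mul(Add(-109, a), Mul(2, v)), v), v) = Add(Mul(Mul(2, v, Add(-109, a)), v), v) = Add(Mul(2, Pow(v, 2), Add(-109, a)), v) = Add(v, Mul(2, Pow(v, 2), Add(-109, a))))
Pow(Add(w, Function('q')(Add(84, Mul(-1, 16)), 104)), Rational(1, 2)) = Pow(Add(Rational(1, 38685), Mul(104, Add(1, Mul(-218, 104), Mul(2, Add(84, Mul(-1, 16)), 104)))), Rational(1, 2)) = Pow(Add(Rational(1, 38685), Mul(104, Add(1, -22672, Mul(2, Add(84, -16), 104)))), Rational(1, 2)) = Pow(Add(Rational(1, 38685), Mul(104, Add(1, -22672, Mul(2, 68, 104)))), Rational(1, 2)) = Pow(Add(Rational(1, 38685), Mul(104, Add(1, -22672, 14144))), Rational(1, 2)) = Pow(Add(Rational(1, 38685), Mul(104, -8527)), Rational(1, 2)) = Pow(Add(Rational(1, 38685), -886808), Rational(1, 2)) = Pow(Rational(-34306167479, 38685), Rational(1, 2)) = Mul(Rational(1, 38685), I, Pow(1327134088925115, Rational(1, 2)))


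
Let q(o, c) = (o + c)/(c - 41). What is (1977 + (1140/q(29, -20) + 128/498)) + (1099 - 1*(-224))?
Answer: -367392/83 ≈ -4426.4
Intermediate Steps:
q(o, c) = (c + o)/(-41 + c)
(1977 + (1140/q(29, -20) + 128/498)) + (1099 - 1*(-224)) = (1977 + (1140/(((-20 + 29)/(-41 - 20))) + 128/498)) + (1099 - 1*(-224)) = (1977 + (1140/((9/(-61))) + 128*(1/498))) + (1099 + 224) = (1977 + (1140/((-1/61*9)) + 64/249)) + 1323 = (1977 + (1140/(-9/61) + 64/249)) + 1323 = (1977 + (1140*(-61/9) + 64/249)) + 1323 = (1977 + (-23180/3 + 64/249)) + 1323 = (1977 - 641292/83) + 1323 = -477201/83 + 1323 = -367392/83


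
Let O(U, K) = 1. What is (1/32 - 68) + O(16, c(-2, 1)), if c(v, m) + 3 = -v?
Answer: -2143/32 ≈ -66.969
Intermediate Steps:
c(v, m) = -3 - v
(1/32 - 68) + O(16, c(-2, 1)) = (1/32 - 68) + 1 = -2175/32 + 1 = -2143/32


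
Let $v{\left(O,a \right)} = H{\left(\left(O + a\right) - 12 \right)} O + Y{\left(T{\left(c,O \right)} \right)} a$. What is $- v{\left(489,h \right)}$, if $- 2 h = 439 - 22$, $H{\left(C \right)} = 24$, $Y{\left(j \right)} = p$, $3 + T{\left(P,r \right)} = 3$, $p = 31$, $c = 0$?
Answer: $- \frac{10545}{2} \approx -5272.5$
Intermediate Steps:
$T{\left(P,r \right)} = 0$ ($T{\left(P,r \right)} = -3 + 3 = 0$)
$Y{\left(j \right)} = 31$
$h = - \frac{417}{2}$ ($h = - \frac{439 - 22}{2} = \left(- \frac{1}{2}\right) 417 = - \frac{417}{2} \approx -208.5$)
$v{\left(O,a \right)} = 24 O + 31 a$
$- v{\left(489,h \right)} = - (24 \cdot 489 + 31 \left(- \frac{417}{2}\right)) = - (11736 - \frac{12927}{2}) = \left(-1\right) \frac{10545}{2} = - \frac{10545}{2}$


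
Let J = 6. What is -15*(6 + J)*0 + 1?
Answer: 1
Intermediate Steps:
-15*(6 + J)*0 + 1 = -15*(6 + 6)*0 + 1 = -180*0 + 1 = -15*0 + 1 = 0 + 1 = 1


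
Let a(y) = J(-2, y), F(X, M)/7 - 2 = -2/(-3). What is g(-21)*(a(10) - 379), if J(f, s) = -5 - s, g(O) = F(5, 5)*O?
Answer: 154448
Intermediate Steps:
F(X, M) = 56/3 (F(X, M) = 14 + 7*(-2/(-3)) = 14 + 7*(-2*(-⅓)) = 14 + 7*(⅔) = 14 + 14/3 = 56/3)
g(O) = 56*O/3
a(y) = -5 - y
g(-21)*(a(10) - 379) = ((56/3)*(-21))*((-5 - 1*10) - 379) = -392*((-5 - 10) - 379) = -392*(-15 - 379) = -392*(-394) = 154448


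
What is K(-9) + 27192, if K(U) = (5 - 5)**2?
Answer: 27192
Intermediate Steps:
K(U) = 0 (K(U) = 0**2 = 0)
K(-9) + 27192 = 0 + 27192 = 27192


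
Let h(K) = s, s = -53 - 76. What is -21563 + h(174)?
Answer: -21692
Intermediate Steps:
s = -129
h(K) = -129
-21563 + h(174) = -21563 - 129 = -21692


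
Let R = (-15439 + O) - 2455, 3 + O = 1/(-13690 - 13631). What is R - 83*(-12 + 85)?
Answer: -654501877/27321 ≈ -23956.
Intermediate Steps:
O = -81964/27321 (O = -3 + 1/(-13690 - 13631) = -3 + 1/(-27321) = -3 - 1/27321 = -81964/27321 ≈ -3.0000)
R = -488963938/27321 (R = (-15439 - 81964/27321) - 2455 = -421890883/27321 - 2455 = -488963938/27321 ≈ -17897.)
R - 83*(-12 + 85) = -488963938/27321 - 83*(-12 + 85) = -488963938/27321 - 83*73 = -488963938/27321 - 6059 = -654501877/27321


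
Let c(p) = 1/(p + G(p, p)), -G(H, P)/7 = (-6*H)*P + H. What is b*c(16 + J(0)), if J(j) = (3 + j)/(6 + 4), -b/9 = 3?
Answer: -150/61451 ≈ -0.0024410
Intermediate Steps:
b = -27 (b = -9*3 = -27)
J(j) = 3/10 + j/10 (J(j) = (3 + j)/10 = (3 + j)*(1/10) = 3/10 + j/10)
G(H, P) = -7*H + 42*H*P (G(H, P) = -7*((-6*H)*P + H) = -7*(-6*H*P + H) = -7*(H - 6*H*P) = -7*H + 42*H*P)
c(p) = 1/(p + 7*p*(-1 + 6*p))
b*c(16 + J(0)) = -9/(2*(16 + (3/10 + (1/10)*0))*(-1 + 7*(16 + (3/10 + (1/10)*0)))) = -9/(2*(16 + (3/10 + 0))*(-1 + 7*(16 + (3/10 + 0)))) = -9/(2*(16 + 3/10)*(-1 + 7*(16 + 3/10))) = -9/(2*163/10*(-1 + 7*(163/10))) = -9*10/(2*163*(-1 + 1141/10)) = -9*10/(2*163*1131/10) = -9*10*10/(2*163*1131) = -27*50/553059 = -150/61451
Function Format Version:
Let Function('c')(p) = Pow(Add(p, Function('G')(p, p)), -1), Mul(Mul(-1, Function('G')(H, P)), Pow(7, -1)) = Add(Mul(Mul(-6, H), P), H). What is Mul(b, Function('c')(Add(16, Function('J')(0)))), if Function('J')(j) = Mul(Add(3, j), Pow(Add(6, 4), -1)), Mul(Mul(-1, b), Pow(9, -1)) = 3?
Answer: Rational(-150, 61451) ≈ -0.0024410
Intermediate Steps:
b = -27 (b = Mul(-9, 3) = -27)
Function('J')(j) = Add(Rational(3, 10), Mul(Rational(1, 10), j)) (Function('J')(j) = Mul(Add(3, j), Pow(10, -1)) = Mul(Add(3, j), Rational(1, 10)) = Add(Rational(3, 10), Mul(Rational(1, 10), j)))
Function('G')(H, P) = Add(Mul(-7, H), Mul(42, H, P)) (Function('G')(H, P) = Mul(-7, Add(Mul(Mul(-6, H), P), H)) = Mul(-7, Add(Mul(-6, H, P), H)) = Mul(-7, Add(H, Mul(-6, H, P))) = Add(Mul(-7, H), Mul(42, H, P)))
Function('c')(p) = Pow(Add(p, Mul(7, p, Add(-1, Mul(6, p)))), -1)
Mul(b, Function('c')(Add(16, Function('J')(0)))) = Mul(-27, Mul(Rational(1, 6), Pow(Add(16, Add(Rational(3, 10), Mul(Rational(1, 10), 0))), -1), Pow(Add(-1, Mul(7, Add(16, Add(Rational(3, 10), Mul(Rational(1, 10), 0))))), -1))) = Mul(-27, Mul(Rational(1, 6), Pow(Add(16, Add(Rational(3, 10), 0)), -1), Pow(Add(-1, Mul(7, Add(16, Add(Rational(3, 10), 0)))), -1))) = Mul(-27, Mul(Rational(1, 6), Pow(Add(16, Rational(3, 10)), -1), Pow(Add(-1, Mul(7, Add(16, Rational(3, 10)))), -1))) = Mul(-27, Mul(Rational(1, 6), Pow(Rational(163, 10), -1), Pow(Add(-1, Mul(7, Rational(163, 10))), -1))) = Mul(-27, Mul(Rational(1, 6), Rational(10, 163), Pow(Add(-1, Rational(1141, 10)), -1))) = Mul(-27, Mul(Rational(1, 6), Rational(10, 163), Pow(Rational(1131, 10), -1))) = Mul(-27, Mul(Rational(1, 6), Rational(10, 163), Rational(10, 1131))) = Mul(-27, Rational(50, 553059)) = Rational(-150, 61451)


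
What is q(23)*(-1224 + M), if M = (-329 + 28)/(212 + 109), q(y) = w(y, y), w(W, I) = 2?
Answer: -786410/321 ≈ -2449.9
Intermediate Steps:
q(y) = 2
M = -301/321 ≈ -0.93769
q(23)*(-1224 + M) = 2*(-1224 - 301/321) = 2*(-393205/321) = -786410/321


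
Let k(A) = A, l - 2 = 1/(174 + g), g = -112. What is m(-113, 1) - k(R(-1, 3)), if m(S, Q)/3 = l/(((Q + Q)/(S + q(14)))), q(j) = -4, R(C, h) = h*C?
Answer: -43503/124 ≈ -350.83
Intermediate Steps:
R(C, h) = C*h
l = 125/62 (l = 2 + 1/(174 - 112) = 2 + 1/62 = 125/62 ≈ 2.0161)
m(S, Q) = 375*(-4 + S)/(124*Q) (m(S, Q) = 3*(125/(62*(((Q + Q)/(S - 4))))) = 3*(125/(62*(((2*Q)/(-4 + S))))) = 3*(125/(62*((2*Q/(-4 + S))))) = 3*(125*((-4 + S)/(2*Q))/62) = 3*(125*(-4 + S)/(124*Q)) = 375*(-4 + S)/(124*Q))
m(-113, 1) - k(R(-1, 3)) = (375/124)*(-4 - 113)/1 - (-1)*3 = (375/124)*1*(-117) - 1*(-3) = -43875/124 + 3 = -43503/124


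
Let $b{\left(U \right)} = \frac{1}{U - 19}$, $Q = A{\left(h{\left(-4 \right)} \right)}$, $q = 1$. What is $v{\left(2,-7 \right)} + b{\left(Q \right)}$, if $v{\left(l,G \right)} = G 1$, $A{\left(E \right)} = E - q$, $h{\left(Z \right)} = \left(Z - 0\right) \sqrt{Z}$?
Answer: $- \frac{817}{116} + \frac{i}{58} \approx -7.0431 + 0.017241 i$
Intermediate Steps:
$h{\left(Z \right)} = Z^{\frac{3}{2}}$ ($h{\left(Z \right)} = \left(Z + 0\right) \sqrt{Z} = Z \sqrt{Z} = Z^{\frac{3}{2}}$)
$A{\left(E \right)} = -1 + E$ ($A{\left(E \right)} = E - 1 = -1 + E$)
$Q = -1 - 8 i$ ($Q = -1 + \left(-4\right)^{\frac{3}{2}} = -1 - 8 i \approx -1.0 - 8.0 i$)
$b{\left(U \right)} = \frac{1}{-19 + U}$
$v{\left(l,G \right)} = G$
$v{\left(2,-7 \right)} + b{\left(Q \right)} = -7 + \frac{1}{-19 - \left(1 + 8 i\right)} = -7 + \frac{1}{-20 - 8 i} = -7 + \frac{-20 + 8 i}{464}$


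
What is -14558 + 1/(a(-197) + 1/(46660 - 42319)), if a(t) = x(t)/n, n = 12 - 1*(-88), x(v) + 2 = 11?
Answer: -569788202/39169 ≈ -14547.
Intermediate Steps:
x(v) = 9 (x(v) = -2 + 11 = 9)
n = 100 (n = 12 + 88 = 100)
a(t) = 9/100
-14558 + 1/(a(-197) + 1/(46660 - 42319)) = -14558 + 1/(9/100 + 1/(46660 - 42319)) = -14558 + 1/(9/100 + 1/4341) = -14558 + 1/(39169/434100) = -14558 + 434100/39169 = -569788202/39169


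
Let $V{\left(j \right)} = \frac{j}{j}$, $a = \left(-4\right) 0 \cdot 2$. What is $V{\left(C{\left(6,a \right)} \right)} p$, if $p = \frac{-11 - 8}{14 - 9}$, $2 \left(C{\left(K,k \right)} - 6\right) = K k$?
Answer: $- \frac{19}{5} \approx -3.8$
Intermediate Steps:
$a = 0$ ($a = 0 \cdot 2 = 0$)
$C{\left(K,k \right)} = 6 + \frac{K k}{2}$
$V{\left(j \right)} = 1$
$p = - \frac{19}{5} \approx -3.8$
$V{\left(C{\left(6,a \right)} \right)} p = 1 \left(- \frac{19}{5}\right) = - \frac{19}{5}$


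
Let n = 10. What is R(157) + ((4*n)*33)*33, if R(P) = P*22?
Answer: 47014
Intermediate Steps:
R(P) = 22*P
R(157) + ((4*n)*33)*33 = 22*157 + ((4*10)*33)*33 = 3454 + (40*33)*33 = 3454 + 1320*33 = 3454 + 43560 = 47014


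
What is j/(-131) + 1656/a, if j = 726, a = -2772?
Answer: -61928/10087 ≈ -6.1394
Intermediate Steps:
j/(-131) + 1656/a = 726/(-131) + 1656/(-2772) = 726*(-1/131) + 1656*(-1/2772) = -726/131 - 46/77 = -61928/10087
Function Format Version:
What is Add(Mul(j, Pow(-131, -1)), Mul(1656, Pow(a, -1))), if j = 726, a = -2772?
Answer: Rational(-61928, 10087) ≈ -6.1394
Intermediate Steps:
Add(Mul(j, Pow(-131, -1)), Mul(1656, Pow(a, -1))) = Add(Mul(726, Pow(-131, -1)), Mul(1656, Pow(-2772, -1))) = Add(Mul(726, Rational(-1, 131)), Mul(1656, Rational(-1, 2772))) = Add(Rational(-726, 131), Rational(-46, 77)) = Rational(-61928, 10087)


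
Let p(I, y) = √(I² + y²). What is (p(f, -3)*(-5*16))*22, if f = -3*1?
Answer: -5280*√2 ≈ -7467.0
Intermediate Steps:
f = -3
(p(f, -3)*(-5*16))*22 = (√((-3)² + (-3)²)*(-5*16))*22 = (√(9 + 9)*(-80))*22 = (√18*(-80))*22 = ((3*√2)*(-80))*22 = -240*√2*22 = -5280*√2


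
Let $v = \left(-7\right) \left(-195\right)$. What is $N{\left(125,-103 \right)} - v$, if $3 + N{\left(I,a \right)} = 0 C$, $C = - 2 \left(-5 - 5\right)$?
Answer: $-1368$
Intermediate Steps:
$C = 20$ ($C = \left(-2\right) \left(-10\right) = 20$)
$v = 1365$
$N{\left(I,a \right)} = -3$ ($N{\left(I,a \right)} = -3 + 0 \cdot 20 = -3 + 0 = -3$)
$N{\left(125,-103 \right)} - v = -3 - 1365 = -1368$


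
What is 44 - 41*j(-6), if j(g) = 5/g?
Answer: 469/6 ≈ 78.167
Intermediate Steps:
44 - 41*j(-6) = 44 - 205/(-6) = 44 - 205*(-1)/6 = 44 - 41*(-⅚) = 44 + 205/6 = 469/6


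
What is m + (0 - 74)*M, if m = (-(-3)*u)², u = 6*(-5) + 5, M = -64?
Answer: 10361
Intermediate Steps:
u = -25 (u = -30 + 5 = -25)
m = 5625 (m = (-(-3)*(-25))² = (-1*75)² = (-75)² = 5625)
m + (0 - 74)*M = 5625 + (0 - 74)*(-64) = 5625 - 74*(-64) = 5625 + 4736 = 10361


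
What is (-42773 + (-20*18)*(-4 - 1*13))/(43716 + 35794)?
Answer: -36653/79510 ≈ -0.46099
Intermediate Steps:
(-42773 + (-20*18)*(-4 - 1*13))/(43716 + 35794) = (-42773 - 360*(-4 - 13))/79510 = (-42773 - 360*(-17))*(1/79510) = (-42773 + 6120)*(1/79510) = -36653*1/79510 = -36653/79510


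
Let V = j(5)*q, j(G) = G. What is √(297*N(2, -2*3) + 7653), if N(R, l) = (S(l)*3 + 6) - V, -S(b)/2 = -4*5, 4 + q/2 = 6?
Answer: √39135 ≈ 197.83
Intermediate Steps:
q = 4 (q = -8 + 2*6 = -8 + 12 = 4)
S(b) = 40 (S(b) = -(-8)*5 = -2*(-20) = 40)
V = 20 (V = 5*4 = 20)
N(R, l) = 106 (N(R, l) = (40*3 + 6) - 1*20 = (120 + 6) - 20 = 126 - 20 = 106)
√(297*N(2, -2*3) + 7653) = √(297*106 + 7653) = √(31482 + 7653) = √39135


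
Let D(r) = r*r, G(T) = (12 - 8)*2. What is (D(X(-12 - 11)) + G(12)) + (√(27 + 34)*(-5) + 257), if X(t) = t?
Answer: 794 - 5*√61 ≈ 754.95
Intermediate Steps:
G(T) = 8 (G(T) = 4*2 = 8)
D(r) = r²
(D(X(-12 - 11)) + G(12)) + (√(27 + 34)*(-5) + 257) = ((-12 - 11)² + 8) + (√(27 + 34)*(-5) + 257) = ((-23)² + 8) + (√61*(-5) + 257) = (529 + 8) + (-5*√61 + 257) = 537 + (257 - 5*√61) = 794 - 5*√61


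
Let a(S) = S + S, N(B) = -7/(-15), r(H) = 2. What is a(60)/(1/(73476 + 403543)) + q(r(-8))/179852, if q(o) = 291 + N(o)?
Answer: 38606769535693/674445 ≈ 5.7242e+7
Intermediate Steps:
N(B) = 7/15 (N(B) = -7*(-1/15) = 7/15)
a(S) = 2*S
q(o) = 4372/15 (q(o) = 291 + 7/15 = 4372/15)
a(60)/(1/(73476 + 403543)) + q(r(-8))/179852 = (2*60)/(1/(73476 + 403543)) + (4372/15)/179852 = 120/(1/477019) + (4372/15)*(1/179852) = 120/(1/477019) + 1093/674445 = 120*477019 + 1093/674445 = 57242280 + 1093/674445 = 38606769535693/674445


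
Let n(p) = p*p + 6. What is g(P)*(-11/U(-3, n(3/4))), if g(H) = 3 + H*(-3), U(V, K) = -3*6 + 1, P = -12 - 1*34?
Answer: 1551/17 ≈ 91.235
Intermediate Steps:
P = -46 (P = -12 - 34 = -46)
n(p) = 6 + p**2 (n(p) = p**2 + 6 = 6 + p**2)
U(V, K) = -17 (U(V, K) = -18 + 1 = -17)
g(H) = 3 - 3*H
g(P)*(-11/U(-3, n(3/4))) = (3 - 3*(-46))*(-11/(-17)) = (3 + 138)*(-11*(-1/17)) = 141*(11/17) = 1551/17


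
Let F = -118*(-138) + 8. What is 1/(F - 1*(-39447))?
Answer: 1/55739 ≈ 1.7941e-5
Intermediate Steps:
F = 16292 (F = 16284 + 8 = 16292)
1/(F - 1*(-39447)) = 1/(16292 - 1*(-39447)) = 1/(16292 + 39447) = 1/55739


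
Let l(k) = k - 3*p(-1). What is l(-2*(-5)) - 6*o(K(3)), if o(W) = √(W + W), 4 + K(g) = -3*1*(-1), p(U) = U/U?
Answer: 7 - 6*I*√2 ≈ 7.0 - 8.4853*I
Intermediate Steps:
p(U) = 1
K(g) = -1 (K(g) = -4 - 3*1*(-1) = -4 - 3*(-1) = -4 + 3 = -1)
o(W) = √2*√W (o(W) = √(2*W) = √2*√W)
l(k) = -3 + k (l(k) = k - 3*1 = k - 3 = -3 + k)
l(-2*(-5)) - 6*o(K(3)) = (-3 - 2*(-5)) - 6*√2*√(-1) = (-3 + 10) - 6*√2*I = 7 - 6*I*√2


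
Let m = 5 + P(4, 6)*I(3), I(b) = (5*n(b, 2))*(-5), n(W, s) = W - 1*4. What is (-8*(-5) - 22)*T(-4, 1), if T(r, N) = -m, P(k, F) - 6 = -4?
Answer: -990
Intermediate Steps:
P(k, F) = 2 (P(k, F) = 6 - 4 = 2)
n(W, s) = -4 + W (n(W, s) = W - 4 = -4 + W)
I(b) = 100 - 25*b (I(b) = (5*(-4 + b))*(-5) = (-20 + 5*b)*(-5) = 100 - 25*b)
m = 55 (m = 5 + 2*(100 - 25*3) = 5 + 2*(100 - 75) = 5 + 2*25 = 5 + 50 = 55)
T(r, N) = -55 (T(r, N) = -1*55 = -55)
(-8*(-5) - 22)*T(-4, 1) = (-8*(-5) - 22)*(-55) = (40 - 22)*(-55) = 18*(-55) = -990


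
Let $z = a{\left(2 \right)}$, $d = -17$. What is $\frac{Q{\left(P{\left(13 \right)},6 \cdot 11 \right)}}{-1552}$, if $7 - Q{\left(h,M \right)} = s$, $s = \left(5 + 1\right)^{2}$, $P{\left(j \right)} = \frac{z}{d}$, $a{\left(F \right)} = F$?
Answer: $\frac{29}{1552} \approx 0.018686$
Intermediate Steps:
$z = 2$
$P{\left(j \right)} = - \frac{2}{17}$ ($P{\left(j \right)} = \frac{2}{-17} = 2 \left(- \frac{1}{17}\right) = - \frac{2}{17}$)
$s = 36$ ($s = 6^{2} = 36$)
$Q{\left(h,M \right)} = -29$ ($Q{\left(h,M \right)} = 7 - 36 = -29$)
$\frac{Q{\left(P{\left(13 \right)},6 \cdot 11 \right)}}{-1552} = - \frac{29}{-1552} = \left(-29\right) \left(- \frac{1}{1552}\right) = \frac{29}{1552}$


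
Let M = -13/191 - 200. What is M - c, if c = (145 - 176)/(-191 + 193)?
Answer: -70505/382 ≈ -184.57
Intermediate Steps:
c = -31/2 ≈ -15.500
M = -38213/191 (M = -13*1/191 - 200 = -13/191 - 200 = -38213/191 ≈ -200.07)
M - c = -38213/191 - 1*(-31/2) = -38213/191 + 31/2 = -70505/382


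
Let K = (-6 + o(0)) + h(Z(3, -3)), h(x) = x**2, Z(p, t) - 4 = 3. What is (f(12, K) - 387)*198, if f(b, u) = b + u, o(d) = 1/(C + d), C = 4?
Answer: -131373/2 ≈ -65687.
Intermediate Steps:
Z(p, t) = 7 (Z(p, t) = 4 + 3 = 7)
o(d) = 1/(4 + d)
K = 173/4 (K = (-6 + 1/(4 + 0)) + 7**2 = (-6 + 1/4) + 49 = -23/4 + 49 = 173/4 ≈ 43.250)
(f(12, K) - 387)*198 = ((12 + 173/4) - 387)*198 = (221/4 - 387)*198 = -1327/4*198 = -131373/2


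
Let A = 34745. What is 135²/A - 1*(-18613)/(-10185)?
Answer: -13173916/10110795 ≈ -1.3030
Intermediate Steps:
135²/A - 1*(-18613)/(-10185) = 135²/34745 - 1*(-18613)/(-10185) = 18225*(1/34745) + 18613*(-1/10185) = 3645/6949 - 2659/1455 = -13173916/10110795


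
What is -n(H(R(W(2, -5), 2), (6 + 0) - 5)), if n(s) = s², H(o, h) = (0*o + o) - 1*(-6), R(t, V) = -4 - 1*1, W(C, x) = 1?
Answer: -1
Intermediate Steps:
R(t, V) = -5 (R(t, V) = -4 - 1 = -5)
H(o, h) = 6 + o (H(o, h) = (0 + o) + 6 = o + 6 = 6 + o)
-n(H(R(W(2, -5), 2), (6 + 0) - 5)) = -(6 - 5)² = -1*1² = -1*1 = -1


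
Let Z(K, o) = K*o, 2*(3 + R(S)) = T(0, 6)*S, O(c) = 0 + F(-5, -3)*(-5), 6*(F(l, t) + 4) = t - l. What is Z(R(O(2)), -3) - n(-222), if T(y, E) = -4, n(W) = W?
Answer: 341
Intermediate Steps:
F(l, t) = -4 - l/6 + t/6 (F(l, t) = -4 + (t - l)/6 = -4 + (-l/6 + t/6) = -4 - l/6 + t/6)
O(c) = 55/3 (O(c) = 0 + (-4 - ⅙*(-5) + (⅙)*(-3))*(-5) = 0 + (-4 + ⅚ - ½)*(-5) = 0 - 11/3*(-5) = 0 + 55/3 = 55/3)
R(S) = -3 - 2*S (R(S) = -3 + (-4*S)/2 = -3 - 2*S)
Z(R(O(2)), -3) - n(-222) = (-3 - 2*55/3)*(-3) - 1*(-222) = (-3 - 110/3)*(-3) + 222 = -119/3*(-3) + 222 = 119 + 222 = 341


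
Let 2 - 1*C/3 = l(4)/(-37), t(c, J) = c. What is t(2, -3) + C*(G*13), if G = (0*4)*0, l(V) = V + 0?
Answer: 2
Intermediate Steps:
l(V) = V
G = 0 (G = 0*0 = 0)
C = 234/37 (C = 6 - 12/(-37) = 6 - 12*(-1)/37 = 6 - 3*(-4/37) = 6 + 12/37 = 234/37 ≈ 6.3243)
t(2, -3) + C*(G*13) = 2 + 234*(0*13)/37 = 2 + (234/37)*0 = 2 + 0 = 2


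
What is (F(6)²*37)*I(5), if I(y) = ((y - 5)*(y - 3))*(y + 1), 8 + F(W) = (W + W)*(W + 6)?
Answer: 0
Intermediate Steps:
F(W) = -8 + 2*W*(6 + W) (F(W) = -8 + (W + W)*(W + 6) = -8 + (2*W)*(6 + W) = -8 + 2*W*(6 + W))
I(y) = (1 + y)*(-5 + y)*(-3 + y) (I(y) = ((-5 + y)*(-3 + y))*(1 + y) = (1 + y)*(-5 + y)*(-3 + y))
(F(6)²*37)*I(5) = ((-8 + 2*6² + 12*6)²*37)*(15 + 5³ - 7*5² + 7*5) = ((-8 + 2*36 + 72)²*37)*(15 + 125 - 7*25 + 35) = ((-8 + 72 + 72)²*37)*(15 + 125 - 175 + 35) = (136²*37)*0 = (18496*37)*0 = 684352*0 = 0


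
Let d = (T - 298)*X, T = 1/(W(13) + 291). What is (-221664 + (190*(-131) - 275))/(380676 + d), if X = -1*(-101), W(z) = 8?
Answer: -73801871/104822923 ≈ -0.70406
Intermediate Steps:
X = 101
T = 1/299 (T = 1/(8 + 291) = 1/299 ≈ 0.0033445)
d = -8999201/299 (d = (1/299 - 298)*101 = -89101/299*101 = -8999201/299 ≈ -30098.)
(-221664 + (190*(-131) - 275))/(380676 + d) = (-221664 + (190*(-131) - 275))/(380676 - 8999201/299) = (-221664 + (-24890 - 275))/(104822923/299) = (-221664 - 25165)*(299/104822923) = -246829*299/104822923 = -73801871/104822923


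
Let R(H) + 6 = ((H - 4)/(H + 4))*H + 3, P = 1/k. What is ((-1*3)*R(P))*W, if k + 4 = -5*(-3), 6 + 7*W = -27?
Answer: -1528/35 ≈ -43.657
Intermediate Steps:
W = -33/7 (W = -6/7 + (1/7)*(-27) = -6/7 - 27/7 = -33/7 ≈ -4.7143)
k = 11 (k = -4 - 5*(-3) = -4 + 15 = 11)
P = 1/11 ≈ 0.090909
R(H) = -3 + H*(-4 + H)/(4 + H) (R(H) = -6 + (((H - 4)/(H + 4))*H + 3) = -6 + (((-4 + H)/(4 + H))*H + 3) = -6 + (H*(-4 + H)/(4 + H) + 3) = -6 + (3 + H*(-4 + H)/(4 + H)) = -3 + H*(-4 + H)/(4 + H))
((-1*3)*R(P))*W = ((-1*3)*((-12 + (1/11)**2 - 7*1/11)/(4 + 1/11)))*(-33/7) = -3*(-12 + 1/121 - 7/11)/45/11*(-33/7) = -11*(-1528)/(15*121)*(-33/7) = -3*(-1528/495)*(-33/7) = (1528/165)*(-33/7) = -1528/35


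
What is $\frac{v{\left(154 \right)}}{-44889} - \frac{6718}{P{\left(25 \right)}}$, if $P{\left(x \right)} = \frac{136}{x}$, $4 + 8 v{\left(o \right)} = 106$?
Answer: $- \frac{628259107}{508742} \approx -1234.9$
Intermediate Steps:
$v{\left(o \right)} = \frac{51}{4}$ ($v{\left(o \right)} = - \frac{1}{2} + \frac{1}{8} \cdot 106 = - \frac{1}{2} + \frac{53}{4} = \frac{51}{4}$)
$\frac{v{\left(154 \right)}}{-44889} - \frac{6718}{P{\left(25 \right)}} = \frac{51}{4 \left(-44889\right)} - \frac{6718}{136 \cdot \frac{1}{25}} = \frac{51}{4} \left(- \frac{1}{44889}\right) - \frac{6718}{136 \cdot \frac{1}{25}} = - \frac{17}{59852} - \frac{6718}{\frac{136}{25}} = - \frac{17}{59852} - \frac{83975}{68} = - \frac{628259107}{508742}$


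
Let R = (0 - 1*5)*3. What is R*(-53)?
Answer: 795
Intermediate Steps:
R = -15 (R = (0 - 5)*3 = -5*3 = -15)
R*(-53) = -15*(-53) = 795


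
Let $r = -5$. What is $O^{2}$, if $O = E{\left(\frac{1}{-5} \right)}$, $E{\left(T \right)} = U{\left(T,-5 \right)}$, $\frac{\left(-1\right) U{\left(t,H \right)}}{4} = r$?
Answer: $400$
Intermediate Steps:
$U{\left(t,H \right)} = 20$ ($U{\left(t,H \right)} = \left(-4\right) \left(-5\right) = 20$)
$E{\left(T \right)} = 20$
$O = 20$
$O^{2} = 20^{2} = 400$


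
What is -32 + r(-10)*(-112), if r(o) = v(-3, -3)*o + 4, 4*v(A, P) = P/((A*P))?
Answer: -1720/3 ≈ -573.33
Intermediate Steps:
v(A, P) = 1/(4*A) (v(A, P) = (P/((A*P)))/4 = (P*(1/(A*P)))/4 = 1/(4*A))
r(o) = 4 - o/12 (r(o) = ((¼)/(-3))*o + 4 = ((¼)*(-⅓))*o + 4 = -o/12 + 4 = 4 - o/12)
-32 + r(-10)*(-112) = -32 + (4 - 1/12*(-10))*(-112) = -32 + (4 + ⅚)*(-112) = -32 + (29/6)*(-112) = -32 - 1624/3 = -1720/3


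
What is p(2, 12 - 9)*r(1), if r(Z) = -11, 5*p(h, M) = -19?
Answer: 209/5 ≈ 41.800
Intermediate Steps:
p(h, M) = -19/5 (p(h, M) = (⅕)*(-19) = -19/5)
p(2, 12 - 9)*r(1) = -19/5*(-11) = 209/5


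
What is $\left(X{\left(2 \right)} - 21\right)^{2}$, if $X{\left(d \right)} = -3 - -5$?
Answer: $361$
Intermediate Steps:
$X{\left(d \right)} = 2$ ($X{\left(d \right)} = -3 + 5 = 2$)
$\left(X{\left(2 \right)} - 21\right)^{2} = \left(2 - 21\right)^{2} = \left(-19\right)^{2} = 361$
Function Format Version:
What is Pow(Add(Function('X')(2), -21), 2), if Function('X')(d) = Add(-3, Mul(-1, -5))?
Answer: 361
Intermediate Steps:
Function('X')(d) = 2 (Function('X')(d) = Add(-3, 5) = 2)
Pow(Add(Function('X')(2), -21), 2) = Pow(Add(2, -21), 2) = Pow(-19, 2) = 361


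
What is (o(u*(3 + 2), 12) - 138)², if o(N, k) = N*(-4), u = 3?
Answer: 39204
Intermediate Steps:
o(N, k) = -4*N
(o(u*(3 + 2), 12) - 138)² = (-12*(3 + 2) - 138)² = (-12*5 - 138)² = (-4*15 - 138)² = (-60 - 138)² = (-198)² = 39204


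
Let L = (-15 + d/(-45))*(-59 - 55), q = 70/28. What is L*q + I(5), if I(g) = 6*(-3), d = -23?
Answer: 12334/3 ≈ 4111.3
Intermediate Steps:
q = 5/2 (q = 70*(1/28) = 5/2 ≈ 2.5000)
L = 24776/15 (L = (-15 - 23/(-45))*(-59 - 55) = (-15 - 23*(-1/45))*(-114) = (-15 + 23/45)*(-114) = -652/45*(-114) = 24776/15 ≈ 1651.7)
I(g) = -18
L*q + I(5) = (24776/15)*(5/2) - 18 = 12388/3 - 18 = 12334/3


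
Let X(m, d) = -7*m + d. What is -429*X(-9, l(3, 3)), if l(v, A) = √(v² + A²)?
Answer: -27027 - 1287*√2 ≈ -28847.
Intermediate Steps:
l(v, A) = √(A² + v²)
X(m, d) = d - 7*m
-429*X(-9, l(3, 3)) = -429*(√(3² + 3²) - 7*(-9)) = -429*(√(9 + 9) + 63) = -429*(√18 + 63) = -429*(3*√2 + 63) = -429*(63 + 3*√2) = -27027 - 1287*√2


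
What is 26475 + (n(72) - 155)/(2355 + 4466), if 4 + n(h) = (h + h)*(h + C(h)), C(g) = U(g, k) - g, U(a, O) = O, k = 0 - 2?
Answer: 180585528/6821 ≈ 26475.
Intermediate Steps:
k = -2
C(g) = -2 - g
n(h) = -4 - 4*h (n(h) = -4 + (h + h)*(h + (-2 - h)) = -4 + (2*h)*(-2) = -4 - 4*h)
26475 + (n(72) - 155)/(2355 + 4466) = 26475 + ((-4 - 4*72) - 155)/(2355 + 4466) = 26475 + ((-4 - 288) - 155)/6821 = 26475 + (-292 - 155)*(1/6821) = 26475 - 447*1/6821 = 26475 - 447/6821 = 180585528/6821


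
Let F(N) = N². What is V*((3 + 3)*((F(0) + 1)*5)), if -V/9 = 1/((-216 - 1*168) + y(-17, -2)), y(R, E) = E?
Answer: 135/193 ≈ 0.69948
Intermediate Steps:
V = 9/386 (V = -9/((-216 - 1*168) - 2) = -9/((-216 - 168) - 2) = -9/(-384 - 2) = -9/(-386) = -9*(-1/386) = 9/386 ≈ 0.023316)
V*((3 + 3)*((F(0) + 1)*5)) = 9*((3 + 3)*((0² + 1)*5))/386 = 9*(6*((0 + 1)*5))/386 = 9*(6*(1*5))/386 = 9*(6*5)/386 = (9/386)*30 = 135/193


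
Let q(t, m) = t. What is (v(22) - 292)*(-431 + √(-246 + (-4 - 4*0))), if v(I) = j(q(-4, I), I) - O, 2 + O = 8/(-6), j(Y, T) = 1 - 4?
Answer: 377125/3 - 4375*I*√10/3 ≈ 1.2571e+5 - 4611.7*I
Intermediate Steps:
j(Y, T) = -3
O = -10/3 (O = -2 + 8/(-6) = -2 + 8*(-⅙) = -2 - 4/3 = -10/3 ≈ -3.3333)
v(I) = ⅓ (v(I) = -3 - 1*(-10/3) = -3 + 10/3 = ⅓)
(v(22) - 292)*(-431 + √(-246 + (-4 - 4*0))) = (⅓ - 292)*(-431 + √(-246 + (-4 - 4*0))) = -875*(-431 + √(-246 + (-4 + 0)))/3 = -875*(-431 + √(-246 - 4))/3 = -875*(-431 + √(-250))/3 = -875*(-431 + 5*I*√10)/3 = 377125/3 - 4375*I*√10/3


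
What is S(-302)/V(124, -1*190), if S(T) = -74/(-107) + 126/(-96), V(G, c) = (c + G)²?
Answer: -1063/7457472 ≈ -0.00014254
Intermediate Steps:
V(G, c) = (G + c)²
S(T) = -1063/1712 (S(T) = -74*(-1/107) + 126*(-1/96) = 74/107 - 21/16 = -1063/1712)
S(-302)/V(124, -1*190) = -1063/(1712*(124 - 1*190)²) = -1063/(1712*(124 - 190)²) = -1063/(1712*((-66)²)) = -1063/1712/4356 = -1063/1712*1/4356 = -1063/7457472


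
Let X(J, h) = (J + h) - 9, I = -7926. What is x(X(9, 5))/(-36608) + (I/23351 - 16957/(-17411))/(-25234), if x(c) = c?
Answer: -2760897002979/17071379623291136 ≈ -0.00016173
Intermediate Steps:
X(J, h) = -9 + J + h
x(X(9, 5))/(-36608) + (I/23351 - 16957/(-17411))/(-25234) = (-9 + 9 + 5)/(-36608) + (-7926/23351 - 16957/(-17411))/(-25234) = 5*(-1/36608) + (-7926*1/23351 - 16957*(-1/17411))*(-1/25234) = -5/36608 + (-7926/23351 + 16957/17411)*(-1/25234) = -5/36608 + (257963321/406564261)*(-1/25234) = -5/36608 - 23451211/932658414734 = -2760897002979/17071379623291136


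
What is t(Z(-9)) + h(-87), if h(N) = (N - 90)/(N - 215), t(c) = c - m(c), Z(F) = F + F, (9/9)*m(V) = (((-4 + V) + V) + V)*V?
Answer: -320547/302 ≈ -1061.4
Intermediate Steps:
m(V) = V*(-4 + 3*V) (m(V) = (((-4 + V) + V) + V)*V = ((-4 + 2*V) + V)*V = (-4 + 3*V)*V = V*(-4 + 3*V))
Z(F) = 2*F
t(c) = c - c*(-4 + 3*c)
h(N) = (-90 + N)/(-215 + N)
t(Z(-9)) + h(-87) = (2*(-9))*(5 - 6*(-9)) + (-90 - 87)/(-215 - 87) = -18*(5 - 3*(-18)) - 177/(-302) = -18*(5 + 54) - 1/302*(-177) = -18*59 + 177/302 = -1062 + 177/302 = -320547/302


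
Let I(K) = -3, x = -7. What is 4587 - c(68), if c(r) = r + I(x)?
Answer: 4522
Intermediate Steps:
c(r) = -3 + r (c(r) = r - 3 = -3 + r)
4587 - c(68) = 4587 - (-3 + 68) = 4587 - 1*65 = 4587 - 65 = 4522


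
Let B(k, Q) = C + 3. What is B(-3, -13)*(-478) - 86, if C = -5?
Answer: 870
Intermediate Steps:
B(k, Q) = -2 (B(k, Q) = -5 + 3 = -2)
B(-3, -13)*(-478) - 86 = -2*(-478) - 86 = 956 - 86 = 870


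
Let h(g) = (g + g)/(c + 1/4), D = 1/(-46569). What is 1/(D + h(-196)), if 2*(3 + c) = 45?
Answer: -3678951/73020271 ≈ -0.050383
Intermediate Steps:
D = -1/46569 ≈ -2.1474e-5
c = 39/2 (c = -3 + (1/2)*45 = -3 + 45/2 = 39/2 ≈ 19.500)
h(g) = 8*g/79 (h(g) = (g + g)/(39/2 + 1/4) = (2*g)/(39/2 + 1/4) = (2*g)/(79/4) = (2*g)*(4/79) = 8*g/79)
1/(D + h(-196)) = 1/(-1/46569 + (8/79)*(-196)) = 1/(-1/46569 - 1568/79) = 1/(-73020271/3678951) = -3678951/73020271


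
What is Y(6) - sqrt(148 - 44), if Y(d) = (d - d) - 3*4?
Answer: -12 - 2*sqrt(26) ≈ -22.198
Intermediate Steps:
Y(d) = -12 (Y(d) = 0 - 12 = -12)
Y(6) - sqrt(148 - 44) = -12 - sqrt(148 - 44) = -12 - sqrt(104) = -12 - 2*sqrt(26)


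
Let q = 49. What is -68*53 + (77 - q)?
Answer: -3576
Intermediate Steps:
-68*53 + (77 - q) = -68*53 + (77 - 1*49) = -3604 + (77 - 49) = -3604 + 28 = -3576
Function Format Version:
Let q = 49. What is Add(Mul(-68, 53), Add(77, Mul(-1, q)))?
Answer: -3576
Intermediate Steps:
Add(Mul(-68, 53), Add(77, Mul(-1, q))) = Add(Mul(-68, 53), Add(77, Mul(-1, 49))) = Add(-3604, Add(77, -49)) = Add(-3604, 28) = -3576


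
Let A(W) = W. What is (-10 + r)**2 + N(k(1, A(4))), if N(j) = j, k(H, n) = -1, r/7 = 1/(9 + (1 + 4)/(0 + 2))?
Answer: 46127/529 ≈ 87.197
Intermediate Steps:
r = 14/23 (r = 7/(9 + (1 + 4)/(0 + 2)) = 7/(9 + 5/2) = 7/(23/2) = 7*(2/23) = 14/23 ≈ 0.60870)
(-10 + r)**2 + N(k(1, A(4))) = (-10 + 14/23)**2 - 1 = (-216/23)**2 - 1 = 46656/529 - 1 = 46127/529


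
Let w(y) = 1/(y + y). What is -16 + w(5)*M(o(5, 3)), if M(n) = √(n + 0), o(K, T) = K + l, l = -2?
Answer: -16 + √3/10 ≈ -15.827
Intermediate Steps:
w(y) = 1/(2*y)
o(K, T) = -2 + K (o(K, T) = K - 2 = -2 + K)
M(n) = √n
-16 + w(5)*M(o(5, 3)) = -16 + ((½)/5)*√(-2 + 5) = -16 + ((½)*(⅕))*√3 = -16 + √3/10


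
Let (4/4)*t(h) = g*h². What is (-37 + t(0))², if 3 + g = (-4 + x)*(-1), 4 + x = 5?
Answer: 1369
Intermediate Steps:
x = 1 (x = -4 + 5 = 1)
g = 0 (g = -3 + (-4 + 1)*(-1) = -3 - 3*(-1) = -3 + 3 = 0)
t(h) = 0 (t(h) = 0*h² = 0)
(-37 + t(0))² = (-37 + 0)² = (-37)² = 1369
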